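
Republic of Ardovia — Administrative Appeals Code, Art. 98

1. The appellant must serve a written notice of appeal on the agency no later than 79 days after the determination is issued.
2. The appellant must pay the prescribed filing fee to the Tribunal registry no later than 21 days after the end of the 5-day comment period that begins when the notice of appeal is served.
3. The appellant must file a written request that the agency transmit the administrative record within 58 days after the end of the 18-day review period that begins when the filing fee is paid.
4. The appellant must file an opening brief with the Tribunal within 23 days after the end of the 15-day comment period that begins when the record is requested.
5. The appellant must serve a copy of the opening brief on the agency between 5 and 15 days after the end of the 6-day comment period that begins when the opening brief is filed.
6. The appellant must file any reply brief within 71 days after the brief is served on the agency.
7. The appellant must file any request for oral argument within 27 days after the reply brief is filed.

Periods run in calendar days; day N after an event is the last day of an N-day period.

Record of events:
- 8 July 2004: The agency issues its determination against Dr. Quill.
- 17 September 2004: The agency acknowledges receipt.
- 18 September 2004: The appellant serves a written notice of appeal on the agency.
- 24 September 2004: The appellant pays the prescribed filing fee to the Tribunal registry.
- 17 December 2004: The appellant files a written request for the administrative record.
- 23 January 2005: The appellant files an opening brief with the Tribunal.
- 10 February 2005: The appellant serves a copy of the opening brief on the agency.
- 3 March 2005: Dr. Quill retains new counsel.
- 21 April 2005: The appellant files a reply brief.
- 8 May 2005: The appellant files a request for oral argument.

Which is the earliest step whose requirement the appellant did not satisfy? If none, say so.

Step 3

Step 1: 79 days after 8 July 2004 (when the determination is issued) is 25 September 2004; done 18 September 2004 — timely.
Step 2: 21 days after 23 September 2004 (end of the 5-day comment period, which began when the notice of appeal is served on 18 September 2004) is 14 October 2004; completed 24 September 2004, before the deadline.
Step 3: 58 days after 12 October 2004 (end of the 18-day review period, which began when the filing fee is paid on 24 September 2004) is 9 December 2004; 17 December 2004 misses that deadline by 8 days.
No need to go further; step 3 was not satisfied.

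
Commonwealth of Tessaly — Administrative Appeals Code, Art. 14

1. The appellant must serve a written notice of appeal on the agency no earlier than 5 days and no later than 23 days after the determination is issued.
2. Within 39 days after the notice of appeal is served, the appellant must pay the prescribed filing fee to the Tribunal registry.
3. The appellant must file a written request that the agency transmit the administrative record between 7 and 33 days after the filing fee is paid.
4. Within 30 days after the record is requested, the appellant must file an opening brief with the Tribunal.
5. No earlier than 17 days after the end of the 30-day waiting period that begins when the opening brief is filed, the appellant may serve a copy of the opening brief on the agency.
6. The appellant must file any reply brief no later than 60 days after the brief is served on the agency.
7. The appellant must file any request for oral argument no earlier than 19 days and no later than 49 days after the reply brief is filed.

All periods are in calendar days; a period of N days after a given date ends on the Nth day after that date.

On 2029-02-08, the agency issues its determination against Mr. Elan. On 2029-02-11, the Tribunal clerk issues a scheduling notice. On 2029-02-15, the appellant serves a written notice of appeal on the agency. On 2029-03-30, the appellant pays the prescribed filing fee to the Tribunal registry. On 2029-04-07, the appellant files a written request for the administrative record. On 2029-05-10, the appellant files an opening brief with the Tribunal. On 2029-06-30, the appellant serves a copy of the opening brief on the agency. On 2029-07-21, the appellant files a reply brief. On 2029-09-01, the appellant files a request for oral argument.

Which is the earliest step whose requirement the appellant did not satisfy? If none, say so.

(1) the permitted window runs from 2029-02-08 + 5 = 2029-02-13 to 2029-02-08 + 23 = 2029-03-03; done 2029-02-15, which is between those dates.
(2) due by 2029-02-15 + 39 days = 2029-03-26; 2029-03-30 misses that deadline by 4 days.
No need to go further; step 2 was not satisfied.

Step 2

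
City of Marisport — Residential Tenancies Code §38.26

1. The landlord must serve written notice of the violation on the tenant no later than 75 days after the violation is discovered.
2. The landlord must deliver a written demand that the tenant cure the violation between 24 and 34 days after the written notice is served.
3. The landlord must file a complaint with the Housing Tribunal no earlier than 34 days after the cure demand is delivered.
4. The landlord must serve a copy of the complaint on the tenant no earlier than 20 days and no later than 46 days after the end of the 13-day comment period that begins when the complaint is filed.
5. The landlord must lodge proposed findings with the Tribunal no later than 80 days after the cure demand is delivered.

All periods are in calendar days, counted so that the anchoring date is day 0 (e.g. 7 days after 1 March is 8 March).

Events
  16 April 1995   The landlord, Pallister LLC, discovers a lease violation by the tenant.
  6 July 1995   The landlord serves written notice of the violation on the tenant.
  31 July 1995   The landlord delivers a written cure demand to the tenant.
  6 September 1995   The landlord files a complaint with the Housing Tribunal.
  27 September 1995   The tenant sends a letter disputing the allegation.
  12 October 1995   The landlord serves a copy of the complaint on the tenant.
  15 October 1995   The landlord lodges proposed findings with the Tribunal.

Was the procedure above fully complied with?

Step 1: 75 days after 16 April 1995 (when the violation is discovered) is 30 June 1995; done 6 July 1995 — 6 days late.
The procedure was therefore not followed at step 1.

No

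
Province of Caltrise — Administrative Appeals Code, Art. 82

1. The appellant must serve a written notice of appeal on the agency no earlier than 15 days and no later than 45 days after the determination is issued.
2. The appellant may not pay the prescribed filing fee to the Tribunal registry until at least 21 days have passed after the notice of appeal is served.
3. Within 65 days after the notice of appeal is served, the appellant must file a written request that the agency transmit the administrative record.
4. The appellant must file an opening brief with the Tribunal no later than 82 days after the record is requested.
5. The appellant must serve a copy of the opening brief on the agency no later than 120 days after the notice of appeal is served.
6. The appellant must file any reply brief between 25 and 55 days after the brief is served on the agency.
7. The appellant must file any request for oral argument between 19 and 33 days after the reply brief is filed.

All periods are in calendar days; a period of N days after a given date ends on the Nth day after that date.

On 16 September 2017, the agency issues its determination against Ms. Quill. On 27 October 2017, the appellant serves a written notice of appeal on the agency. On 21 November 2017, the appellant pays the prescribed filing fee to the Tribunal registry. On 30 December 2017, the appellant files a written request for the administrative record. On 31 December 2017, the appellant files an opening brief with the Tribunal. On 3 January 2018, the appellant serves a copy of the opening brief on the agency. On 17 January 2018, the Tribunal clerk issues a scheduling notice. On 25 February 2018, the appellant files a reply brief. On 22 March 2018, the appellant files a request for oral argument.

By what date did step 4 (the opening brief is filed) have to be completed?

Step 4 runs from 30 December 2017, when the record is requested. 82 days after 30 December 2017 is 22 March 2018.

22 March 2018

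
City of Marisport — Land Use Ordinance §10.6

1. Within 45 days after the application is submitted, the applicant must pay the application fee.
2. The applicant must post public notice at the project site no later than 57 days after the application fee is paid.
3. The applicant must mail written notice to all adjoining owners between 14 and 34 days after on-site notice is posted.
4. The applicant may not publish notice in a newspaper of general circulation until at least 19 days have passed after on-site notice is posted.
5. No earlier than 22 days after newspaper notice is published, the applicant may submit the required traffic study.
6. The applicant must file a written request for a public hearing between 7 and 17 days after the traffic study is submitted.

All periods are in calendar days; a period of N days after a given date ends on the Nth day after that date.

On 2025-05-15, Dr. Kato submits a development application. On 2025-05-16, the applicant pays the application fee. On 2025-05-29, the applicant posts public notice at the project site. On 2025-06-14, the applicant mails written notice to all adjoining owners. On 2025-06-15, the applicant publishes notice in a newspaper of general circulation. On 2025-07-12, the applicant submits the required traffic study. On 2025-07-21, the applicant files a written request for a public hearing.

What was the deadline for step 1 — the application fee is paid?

2025-06-29

Step 1 runs from 2025-05-15, when the application is submitted. 45 days after 2025-05-15 is 2025-06-29.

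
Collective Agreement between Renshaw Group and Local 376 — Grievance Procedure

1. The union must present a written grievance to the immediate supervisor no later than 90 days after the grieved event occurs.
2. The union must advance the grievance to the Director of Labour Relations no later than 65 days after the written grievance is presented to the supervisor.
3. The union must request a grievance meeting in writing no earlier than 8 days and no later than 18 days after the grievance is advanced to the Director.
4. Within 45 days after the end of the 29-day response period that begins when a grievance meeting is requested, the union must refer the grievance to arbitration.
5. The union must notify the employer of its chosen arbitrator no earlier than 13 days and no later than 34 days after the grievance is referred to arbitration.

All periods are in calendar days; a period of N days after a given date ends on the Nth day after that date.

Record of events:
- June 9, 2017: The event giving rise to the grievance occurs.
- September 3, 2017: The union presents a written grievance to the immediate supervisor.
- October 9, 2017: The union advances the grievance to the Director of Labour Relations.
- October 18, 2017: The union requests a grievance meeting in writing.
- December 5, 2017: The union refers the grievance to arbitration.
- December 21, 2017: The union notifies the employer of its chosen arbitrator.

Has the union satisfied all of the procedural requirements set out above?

Step 1: 90 days after June 9, 2017 (when the grieved event occurs) is September 7, 2017; September 3, 2017 is within that limit.
Step 2: 65 days after September 3, 2017 (when the written grievance is presented to the supervisor) is November 7, 2017; done October 9, 2017 — timely.
Step 3: the window is 8–18 days after October 9, 2017 (when the grievance is advanced to the Director), so October 17, 2017 through October 27, 2017; October 18, 2017 falls inside that range.
Step 4: 45 days after November 16, 2017 (end of the 29-day response period, which began when a grievance meeting is requested on October 18, 2017) is December 31, 2017; completed December 5, 2017, before the deadline.
Step 5: the window is 13–34 days after December 5, 2017 (when the grievance is referred to arbitration), so December 18, 2017 through January 8, 2018; done December 21, 2017, which is between those dates.

Yes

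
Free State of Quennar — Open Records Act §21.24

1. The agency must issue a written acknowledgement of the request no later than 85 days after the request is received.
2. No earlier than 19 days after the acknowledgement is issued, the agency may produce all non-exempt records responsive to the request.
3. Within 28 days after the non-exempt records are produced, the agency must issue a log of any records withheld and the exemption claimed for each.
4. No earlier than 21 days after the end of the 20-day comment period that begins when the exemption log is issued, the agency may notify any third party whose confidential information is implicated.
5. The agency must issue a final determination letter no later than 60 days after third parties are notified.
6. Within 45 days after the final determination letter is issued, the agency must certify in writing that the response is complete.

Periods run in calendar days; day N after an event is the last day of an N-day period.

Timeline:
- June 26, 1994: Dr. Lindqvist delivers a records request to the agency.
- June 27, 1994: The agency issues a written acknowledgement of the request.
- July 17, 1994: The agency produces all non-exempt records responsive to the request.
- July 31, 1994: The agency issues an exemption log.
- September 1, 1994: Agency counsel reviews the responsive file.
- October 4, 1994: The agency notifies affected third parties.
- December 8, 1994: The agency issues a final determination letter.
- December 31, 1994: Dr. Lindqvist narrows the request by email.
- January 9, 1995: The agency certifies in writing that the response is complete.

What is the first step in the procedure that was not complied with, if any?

(1) due by June 26, 1994 + 85 days = September 19, 1994; done June 27, 1994 — timely.
(2) permitted from June 27, 1994 + 19 days = July 16, 1994 onward; done July 17, 1994 — permitted.
(3) due by July 17, 1994 + 28 days = August 14, 1994; done July 31, 1994 — timely.
(4) permitted from August 20, 1994 + 21 days = September 10, 1994 onward; done October 4, 1994 — permitted.
(5) due by October 4, 1994 + 60 days = December 3, 1994; December 8, 1994 misses that deadline by 5 days.

Step 5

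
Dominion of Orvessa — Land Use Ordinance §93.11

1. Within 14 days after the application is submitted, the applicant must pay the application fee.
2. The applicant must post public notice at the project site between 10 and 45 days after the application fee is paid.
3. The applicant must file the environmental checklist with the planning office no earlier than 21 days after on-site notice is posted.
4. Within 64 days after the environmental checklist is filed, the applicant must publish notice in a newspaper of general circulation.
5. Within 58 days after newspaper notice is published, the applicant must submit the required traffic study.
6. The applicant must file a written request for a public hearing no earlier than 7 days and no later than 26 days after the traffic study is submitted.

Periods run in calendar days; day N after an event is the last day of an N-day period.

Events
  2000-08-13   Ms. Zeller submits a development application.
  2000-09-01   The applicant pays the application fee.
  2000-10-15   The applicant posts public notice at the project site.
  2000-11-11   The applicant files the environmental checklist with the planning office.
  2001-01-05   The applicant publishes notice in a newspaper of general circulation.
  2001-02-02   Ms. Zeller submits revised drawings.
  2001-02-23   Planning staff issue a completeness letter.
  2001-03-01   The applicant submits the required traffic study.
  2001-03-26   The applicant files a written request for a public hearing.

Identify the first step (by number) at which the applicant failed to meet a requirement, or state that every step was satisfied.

Step 1

(1) due by 2000-08-13 + 14 days = 2000-08-27; 2000-09-01 misses that deadline by 5 days.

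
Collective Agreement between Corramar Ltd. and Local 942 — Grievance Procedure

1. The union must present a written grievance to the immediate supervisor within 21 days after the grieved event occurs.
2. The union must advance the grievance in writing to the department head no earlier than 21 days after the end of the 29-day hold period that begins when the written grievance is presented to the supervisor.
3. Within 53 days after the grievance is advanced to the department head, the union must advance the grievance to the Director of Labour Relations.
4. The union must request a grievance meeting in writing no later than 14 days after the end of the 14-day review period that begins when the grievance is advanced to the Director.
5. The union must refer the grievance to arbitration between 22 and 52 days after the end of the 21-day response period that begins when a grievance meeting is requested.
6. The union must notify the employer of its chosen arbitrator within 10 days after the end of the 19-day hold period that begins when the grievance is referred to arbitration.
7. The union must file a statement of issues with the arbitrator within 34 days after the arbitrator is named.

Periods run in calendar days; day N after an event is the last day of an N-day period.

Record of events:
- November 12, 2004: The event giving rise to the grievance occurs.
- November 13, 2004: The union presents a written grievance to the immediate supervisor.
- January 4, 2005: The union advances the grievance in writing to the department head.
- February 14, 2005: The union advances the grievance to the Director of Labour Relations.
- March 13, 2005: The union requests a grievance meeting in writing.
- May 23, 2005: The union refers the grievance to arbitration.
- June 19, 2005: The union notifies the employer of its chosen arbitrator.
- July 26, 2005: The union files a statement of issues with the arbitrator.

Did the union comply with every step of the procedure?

Step 1 — counting 21 days from November 12, 2004 (when the grieved event occurs) gives a deadline of December 3, 2004; done November 13, 2004 — timely.
Step 2 — must wait 21 days from December 12, 2004 (end of the 29-day hold period, which began when the written grievance is presented to the supervisor on November 13, 2004), so not before January 2, 2005; January 4, 2005 is on or after that date.
Step 3 — counting 53 days from January 4, 2005 (when the grievance is advanced to the department head) gives a deadline of February 26, 2005; completed February 14, 2005, before the deadline.
Step 4 — counting 14 days from February 28, 2005 (end of the 14-day review period, which began when the grievance is advanced to the Director on February 14, 2005) gives a deadline of March 14, 2005; done March 13, 2005 — timely.
Step 5 — 22 and 52 days from April 3, 2005 (end of the 21-day response period, which began when a grievance meeting is requested on March 13, 2005) are April 25, 2005 and May 25, 2005 respectively; done May 23, 2005, which is between those dates.
Step 6 — counting 10 days from June 11, 2005 (end of the 19-day hold period, which began when the grievance is referred to arbitration on May 23, 2005) gives a deadline of June 21, 2005; done June 19, 2005 — timely.
Step 7 — counting 34 days from June 19, 2005 (when the arbitrator is named) gives a deadline of July 23, 2005; July 26, 2005 misses that deadline by 3 days.
That is the first point of non-compliance.

No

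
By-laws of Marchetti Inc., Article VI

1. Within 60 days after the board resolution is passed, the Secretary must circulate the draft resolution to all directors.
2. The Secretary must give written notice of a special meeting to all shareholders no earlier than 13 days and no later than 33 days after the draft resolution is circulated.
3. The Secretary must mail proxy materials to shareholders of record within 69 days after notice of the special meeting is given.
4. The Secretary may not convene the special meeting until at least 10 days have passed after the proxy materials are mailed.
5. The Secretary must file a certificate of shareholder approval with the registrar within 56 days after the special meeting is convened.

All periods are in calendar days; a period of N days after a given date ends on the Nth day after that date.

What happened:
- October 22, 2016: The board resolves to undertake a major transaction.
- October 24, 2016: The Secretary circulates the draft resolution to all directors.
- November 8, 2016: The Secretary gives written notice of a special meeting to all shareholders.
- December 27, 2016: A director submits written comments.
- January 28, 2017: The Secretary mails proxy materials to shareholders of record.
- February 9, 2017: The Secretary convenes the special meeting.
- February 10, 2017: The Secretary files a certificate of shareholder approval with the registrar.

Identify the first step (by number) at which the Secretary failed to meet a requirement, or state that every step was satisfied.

(1) due by October 22, 2016 + 60 days = December 21, 2016; done October 24, 2016 — timely.
(2) the permitted window runs from October 24, 2016 + 13 = November 6, 2016 to October 24, 2016 + 33 = November 26, 2016; done November 8, 2016 — within the window.
(3) due by November 8, 2016 + 69 days = January 16, 2017; January 28, 2017 misses that deadline by 12 days.
The analysis stops there.

Step 3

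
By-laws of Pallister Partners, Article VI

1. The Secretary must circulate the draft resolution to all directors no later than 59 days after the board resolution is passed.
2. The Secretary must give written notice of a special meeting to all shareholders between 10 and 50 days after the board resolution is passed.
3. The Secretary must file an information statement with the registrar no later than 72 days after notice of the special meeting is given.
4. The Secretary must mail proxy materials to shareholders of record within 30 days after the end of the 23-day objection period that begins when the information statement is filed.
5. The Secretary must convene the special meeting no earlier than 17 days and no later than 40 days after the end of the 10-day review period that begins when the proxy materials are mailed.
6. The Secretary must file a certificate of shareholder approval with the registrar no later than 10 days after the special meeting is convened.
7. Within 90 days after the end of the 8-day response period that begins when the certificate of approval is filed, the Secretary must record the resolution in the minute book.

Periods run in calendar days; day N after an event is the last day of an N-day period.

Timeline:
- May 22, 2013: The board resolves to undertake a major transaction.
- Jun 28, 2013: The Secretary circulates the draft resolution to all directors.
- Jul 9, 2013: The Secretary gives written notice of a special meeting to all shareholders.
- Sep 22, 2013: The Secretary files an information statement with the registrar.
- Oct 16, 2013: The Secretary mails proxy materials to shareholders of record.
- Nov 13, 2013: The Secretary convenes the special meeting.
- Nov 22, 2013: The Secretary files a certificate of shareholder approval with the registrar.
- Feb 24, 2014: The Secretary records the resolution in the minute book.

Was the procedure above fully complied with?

Step 1: 59 days after May 22, 2013 (when the board resolution is passed) is Jul 20, 2013; done Jun 28, 2013 — timely.
Step 2: the window is 10–50 days after May 22, 2013 (when the board resolution is passed), so Jun 1, 2013 through Jul 11, 2013; done Jul 9, 2013 — within the window.
Step 3: 72 days after Jul 9, 2013 (when notice of the special meeting is given) is Sep 19, 2013; Sep 22, 2013 misses that deadline by 3 days.

No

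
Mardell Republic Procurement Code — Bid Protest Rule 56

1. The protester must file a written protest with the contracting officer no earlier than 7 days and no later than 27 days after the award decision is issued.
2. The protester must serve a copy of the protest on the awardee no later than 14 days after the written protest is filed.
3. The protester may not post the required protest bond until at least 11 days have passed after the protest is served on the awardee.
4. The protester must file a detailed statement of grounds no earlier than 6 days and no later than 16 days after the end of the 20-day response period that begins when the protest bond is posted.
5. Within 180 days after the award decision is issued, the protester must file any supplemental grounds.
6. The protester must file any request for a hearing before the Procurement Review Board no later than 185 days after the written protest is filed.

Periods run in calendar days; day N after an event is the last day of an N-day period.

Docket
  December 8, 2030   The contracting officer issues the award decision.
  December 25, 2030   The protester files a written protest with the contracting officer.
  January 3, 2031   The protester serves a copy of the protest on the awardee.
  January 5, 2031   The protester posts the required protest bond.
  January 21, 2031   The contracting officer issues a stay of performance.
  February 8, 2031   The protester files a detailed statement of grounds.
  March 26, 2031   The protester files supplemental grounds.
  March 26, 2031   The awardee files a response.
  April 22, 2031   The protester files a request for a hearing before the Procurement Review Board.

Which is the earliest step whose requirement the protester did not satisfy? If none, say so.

Step 1: the window is 7–27 days after December 8, 2030 (when the award decision is issued), so December 15, 2030 through January 4, 2031; done December 25, 2030 — within the window.
Step 2: 14 days after December 25, 2030 (when the written protest is filed) is January 8, 2031; done January 3, 2031 — timely.
Step 3: the earliest permitted date is 11 days after January 3, 2031 (when the protest is served on the awardee), i.e. January 14, 2031; acted on January 5, 2031, 9 days prematurely.
The analysis stops there.

Step 3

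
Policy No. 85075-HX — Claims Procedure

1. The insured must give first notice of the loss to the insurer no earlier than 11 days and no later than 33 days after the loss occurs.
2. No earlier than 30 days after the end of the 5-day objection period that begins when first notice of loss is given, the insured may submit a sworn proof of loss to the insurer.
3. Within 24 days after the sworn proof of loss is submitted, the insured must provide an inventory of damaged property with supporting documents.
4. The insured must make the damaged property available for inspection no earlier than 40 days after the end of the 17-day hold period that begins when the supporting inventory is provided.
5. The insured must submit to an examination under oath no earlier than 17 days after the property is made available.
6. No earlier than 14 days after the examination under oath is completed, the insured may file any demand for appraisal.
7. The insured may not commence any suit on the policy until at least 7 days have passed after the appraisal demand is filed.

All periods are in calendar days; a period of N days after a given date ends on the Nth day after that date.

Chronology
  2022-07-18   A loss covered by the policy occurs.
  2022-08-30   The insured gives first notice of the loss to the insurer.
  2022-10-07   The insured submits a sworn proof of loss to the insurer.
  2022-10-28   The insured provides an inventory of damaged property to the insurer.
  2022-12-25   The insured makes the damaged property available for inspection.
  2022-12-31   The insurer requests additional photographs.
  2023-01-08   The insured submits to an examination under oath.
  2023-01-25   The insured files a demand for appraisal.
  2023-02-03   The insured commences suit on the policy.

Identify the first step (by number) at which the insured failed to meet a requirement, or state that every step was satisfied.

Step 1: the window is 11–33 days after 2022-07-18 (when the loss occurs), so 2022-07-29 through 2022-08-20; 2022-08-30 is 10 days past the end of the window.
Later steps need not be reached.

Step 1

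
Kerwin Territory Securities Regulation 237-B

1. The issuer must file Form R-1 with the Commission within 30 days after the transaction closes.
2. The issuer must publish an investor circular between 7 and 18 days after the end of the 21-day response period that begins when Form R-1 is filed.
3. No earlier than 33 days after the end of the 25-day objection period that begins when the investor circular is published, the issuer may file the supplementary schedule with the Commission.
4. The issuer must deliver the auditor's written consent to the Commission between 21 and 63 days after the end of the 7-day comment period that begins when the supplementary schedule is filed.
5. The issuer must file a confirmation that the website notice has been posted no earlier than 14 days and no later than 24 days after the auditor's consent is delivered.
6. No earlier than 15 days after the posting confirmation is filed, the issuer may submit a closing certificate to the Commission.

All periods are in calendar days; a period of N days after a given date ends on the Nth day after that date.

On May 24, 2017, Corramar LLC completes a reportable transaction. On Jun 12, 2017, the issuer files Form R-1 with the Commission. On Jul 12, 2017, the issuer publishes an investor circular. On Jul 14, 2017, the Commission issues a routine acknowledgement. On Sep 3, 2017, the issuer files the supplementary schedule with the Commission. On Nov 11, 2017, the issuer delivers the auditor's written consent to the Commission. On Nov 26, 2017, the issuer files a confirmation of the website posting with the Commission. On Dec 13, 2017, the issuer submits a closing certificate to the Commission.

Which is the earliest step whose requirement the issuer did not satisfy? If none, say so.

Step 3

Step 1: 30 days after May 24, 2017 (when the transaction closes) is Jun 23, 2017; done Jun 12, 2017 — timely.
Step 2: the window is 7–18 days after Jul 3, 2017 (end of the 21-day response period, which began when Form R-1 is filed on Jun 12, 2017), so Jul 10, 2017 through Jul 21, 2017; done Jul 12, 2017, which is between those dates.
Step 3: the earliest permitted date is 33 days after Aug 6, 2017 (end of the 25-day objection period, which began when the investor circular is published on Jul 12, 2017), i.e. Sep 8, 2017; Sep 3, 2017 is 5 days before the earliest permitted date.
The procedure was therefore not followed at step 3.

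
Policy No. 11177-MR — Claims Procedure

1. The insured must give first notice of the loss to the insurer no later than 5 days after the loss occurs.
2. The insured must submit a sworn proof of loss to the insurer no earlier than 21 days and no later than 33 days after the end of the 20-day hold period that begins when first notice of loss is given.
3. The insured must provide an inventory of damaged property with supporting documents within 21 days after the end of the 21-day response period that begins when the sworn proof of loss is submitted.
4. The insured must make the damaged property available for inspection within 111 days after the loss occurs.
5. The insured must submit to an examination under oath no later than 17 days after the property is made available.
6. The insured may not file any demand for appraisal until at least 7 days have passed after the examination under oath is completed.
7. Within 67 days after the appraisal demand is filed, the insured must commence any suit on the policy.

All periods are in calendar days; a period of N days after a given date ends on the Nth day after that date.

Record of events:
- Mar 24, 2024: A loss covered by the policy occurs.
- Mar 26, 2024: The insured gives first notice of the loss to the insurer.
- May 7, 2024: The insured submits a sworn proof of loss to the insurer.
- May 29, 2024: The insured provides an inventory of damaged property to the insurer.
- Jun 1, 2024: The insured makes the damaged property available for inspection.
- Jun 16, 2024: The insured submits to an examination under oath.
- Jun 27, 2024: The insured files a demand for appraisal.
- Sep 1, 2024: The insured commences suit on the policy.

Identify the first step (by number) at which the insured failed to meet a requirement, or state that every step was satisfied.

None — every step was satisfied

Step 1 — counting 5 days from Mar 24, 2024 (when the loss occurs) gives a deadline of Mar 29, 2024; completed Mar 26, 2024, before the deadline.
Step 2 — 21 and 33 days from Apr 15, 2024 (end of the 20-day hold period, which began when first notice of loss is given on Mar 26, 2024) are May 6, 2024 and May 18, 2024 respectively; done May 7, 2024 — within the window.
Step 3 — counting 21 days from May 28, 2024 (end of the 21-day response period, which began when the sworn proof of loss is submitted on May 7, 2024) gives a deadline of Jun 18, 2024; completed May 29, 2024, before the deadline.
Step 4 — counting 111 days from Mar 24, 2024 (when the loss occurs) gives a deadline of Jul 13, 2024; done Jun 1, 2024 — timely.
Step 5 — counting 17 days from Jun 1, 2024 (when the property is made available) gives a deadline of Jun 18, 2024; Jun 16, 2024 is within that limit.
Step 6 — must wait 7 days from Jun 16, 2024 (when the examination under oath is completed), so not before Jun 23, 2024; done Jun 27, 2024 — permitted.
Step 7 — counting 67 days from Jun 27, 2024 (when the appraisal demand is filed) gives a deadline of Sep 2, 2024; Sep 1, 2024 is within that limit.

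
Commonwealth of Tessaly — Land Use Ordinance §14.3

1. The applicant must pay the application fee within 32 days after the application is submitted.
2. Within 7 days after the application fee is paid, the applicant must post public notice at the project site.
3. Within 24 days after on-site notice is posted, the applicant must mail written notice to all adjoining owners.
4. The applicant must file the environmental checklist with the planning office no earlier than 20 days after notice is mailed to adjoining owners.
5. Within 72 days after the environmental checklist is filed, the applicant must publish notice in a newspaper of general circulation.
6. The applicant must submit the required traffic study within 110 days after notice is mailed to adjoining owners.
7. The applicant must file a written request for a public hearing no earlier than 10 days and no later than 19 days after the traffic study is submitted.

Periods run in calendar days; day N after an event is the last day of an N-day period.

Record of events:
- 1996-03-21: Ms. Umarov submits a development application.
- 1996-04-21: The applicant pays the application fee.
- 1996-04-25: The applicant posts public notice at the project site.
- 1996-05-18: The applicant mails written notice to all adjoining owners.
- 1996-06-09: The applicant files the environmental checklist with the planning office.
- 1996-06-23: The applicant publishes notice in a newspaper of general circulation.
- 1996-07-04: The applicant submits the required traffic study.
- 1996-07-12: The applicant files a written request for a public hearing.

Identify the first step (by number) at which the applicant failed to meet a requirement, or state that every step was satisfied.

Step 1 — counting 32 days from 1996-03-21 (when the application is submitted) gives a deadline of 1996-04-22; completed 1996-04-21, before the deadline.
Step 2 — counting 7 days from 1996-04-21 (when the application fee is paid) gives a deadline of 1996-04-28; done 1996-04-25 — timely.
Step 3 — counting 24 days from 1996-04-25 (when on-site notice is posted) gives a deadline of 1996-05-19; completed 1996-05-18, before the deadline.
Step 4 — must wait 20 days from 1996-05-18 (when notice is mailed to adjoining owners), so not before 1996-06-07; done 1996-06-09 — permitted.
Step 5 — counting 72 days from 1996-06-09 (when the environmental checklist is filed) gives a deadline of 1996-08-20; completed 1996-06-23, before the deadline.
Step 6 — counting 110 days from 1996-05-18 (when notice is mailed to adjoining owners) gives a deadline of 1996-09-05; done 1996-07-04 — timely.
Step 7 — 10 and 19 days from 1996-07-04 (when the traffic study is submitted) are 1996-07-14 and 1996-07-23 respectively; done 1996-07-12 — 2 days before the window opened.

Step 7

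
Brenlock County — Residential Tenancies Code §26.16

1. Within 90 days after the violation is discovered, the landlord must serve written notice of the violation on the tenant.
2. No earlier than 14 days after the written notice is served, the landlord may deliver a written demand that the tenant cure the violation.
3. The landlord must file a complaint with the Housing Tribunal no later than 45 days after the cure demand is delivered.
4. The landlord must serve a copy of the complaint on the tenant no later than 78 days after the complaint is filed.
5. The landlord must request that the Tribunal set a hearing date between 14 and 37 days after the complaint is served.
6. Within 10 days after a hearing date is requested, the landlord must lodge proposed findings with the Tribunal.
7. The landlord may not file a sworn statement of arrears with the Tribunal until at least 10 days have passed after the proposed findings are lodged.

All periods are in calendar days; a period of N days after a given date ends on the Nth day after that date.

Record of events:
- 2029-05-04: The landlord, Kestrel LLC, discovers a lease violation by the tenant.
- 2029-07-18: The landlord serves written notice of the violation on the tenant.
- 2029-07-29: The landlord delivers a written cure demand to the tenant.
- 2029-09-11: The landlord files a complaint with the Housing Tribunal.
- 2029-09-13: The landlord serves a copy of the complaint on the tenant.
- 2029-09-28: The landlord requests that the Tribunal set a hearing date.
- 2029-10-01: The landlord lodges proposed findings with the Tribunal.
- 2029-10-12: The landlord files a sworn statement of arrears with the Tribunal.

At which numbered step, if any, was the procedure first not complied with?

Step 2

(1) due by 2029-05-04 + 90 days = 2029-08-02; done 2029-07-18 — timely.
(2) permitted from 2029-07-18 + 14 days = 2029-08-01 onward; done 2029-07-29 — 3 days too early.
The procedure was therefore not followed at step 2.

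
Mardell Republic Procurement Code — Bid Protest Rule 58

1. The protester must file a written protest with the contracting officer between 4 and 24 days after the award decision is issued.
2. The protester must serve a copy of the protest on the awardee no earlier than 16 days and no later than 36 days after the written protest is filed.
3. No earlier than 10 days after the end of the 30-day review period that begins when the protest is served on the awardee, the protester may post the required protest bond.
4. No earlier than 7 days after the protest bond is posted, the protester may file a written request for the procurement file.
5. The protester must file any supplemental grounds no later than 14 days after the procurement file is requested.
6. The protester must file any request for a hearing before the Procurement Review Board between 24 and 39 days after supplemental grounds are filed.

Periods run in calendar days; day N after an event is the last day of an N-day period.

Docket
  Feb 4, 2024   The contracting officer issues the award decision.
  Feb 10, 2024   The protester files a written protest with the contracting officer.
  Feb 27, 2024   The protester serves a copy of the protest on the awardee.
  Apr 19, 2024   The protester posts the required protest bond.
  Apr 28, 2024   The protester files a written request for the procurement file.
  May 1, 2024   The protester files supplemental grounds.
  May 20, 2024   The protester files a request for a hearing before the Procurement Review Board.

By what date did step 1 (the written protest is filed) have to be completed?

Feb 28, 2024

Step 1 runs from Feb 4, 2024, when the award decision is issued. The window is 4–24 days after Feb 4, 2024; it closes on Feb 28, 2024.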